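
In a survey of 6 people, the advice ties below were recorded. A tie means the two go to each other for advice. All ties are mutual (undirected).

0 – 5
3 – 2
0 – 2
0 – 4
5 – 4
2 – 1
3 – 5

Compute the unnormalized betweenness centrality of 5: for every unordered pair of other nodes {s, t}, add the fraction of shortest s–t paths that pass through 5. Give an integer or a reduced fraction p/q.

3/2

Pairs whose geodesics pass through 5 — 0–3: 1/2; 4–3: 1.
All other pairs contribute 0.
Summing the contributions gives betweenness(5) = 3/2.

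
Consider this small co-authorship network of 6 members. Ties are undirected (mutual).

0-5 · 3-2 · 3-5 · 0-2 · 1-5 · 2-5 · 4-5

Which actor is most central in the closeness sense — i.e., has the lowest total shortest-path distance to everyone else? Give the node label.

5

Farness (sum of distances to all others) for each node — 0:8, 1:9, 2:7, 3:8, 4:9, 5:5.
The smallest farness is 5, for 5, so 5 has the highest closeness.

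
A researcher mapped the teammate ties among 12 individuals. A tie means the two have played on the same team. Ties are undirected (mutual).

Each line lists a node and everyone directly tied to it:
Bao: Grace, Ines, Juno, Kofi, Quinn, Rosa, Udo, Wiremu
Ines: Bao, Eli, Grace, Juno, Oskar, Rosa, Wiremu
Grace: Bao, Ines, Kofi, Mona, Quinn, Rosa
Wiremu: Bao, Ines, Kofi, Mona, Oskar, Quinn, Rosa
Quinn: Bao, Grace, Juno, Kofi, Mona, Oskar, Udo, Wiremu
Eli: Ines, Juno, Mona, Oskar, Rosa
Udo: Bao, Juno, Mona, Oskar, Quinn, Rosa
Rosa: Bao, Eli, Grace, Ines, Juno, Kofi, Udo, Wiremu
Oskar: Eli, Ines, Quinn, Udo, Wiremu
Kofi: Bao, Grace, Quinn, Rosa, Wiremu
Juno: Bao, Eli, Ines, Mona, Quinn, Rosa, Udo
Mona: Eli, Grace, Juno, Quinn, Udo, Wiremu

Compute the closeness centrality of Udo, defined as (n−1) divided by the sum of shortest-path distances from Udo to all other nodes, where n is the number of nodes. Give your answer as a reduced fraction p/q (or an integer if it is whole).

11/16

Distances from Udo: Bao:1, Eli:2, Grace:2, Ines:2, Juno:1, Kofi:2, Mona:1, Oskar:1, Quinn:1, Rosa:1, Wiremu:2. Sum = 16.
n = 12, so closeness = 11/16.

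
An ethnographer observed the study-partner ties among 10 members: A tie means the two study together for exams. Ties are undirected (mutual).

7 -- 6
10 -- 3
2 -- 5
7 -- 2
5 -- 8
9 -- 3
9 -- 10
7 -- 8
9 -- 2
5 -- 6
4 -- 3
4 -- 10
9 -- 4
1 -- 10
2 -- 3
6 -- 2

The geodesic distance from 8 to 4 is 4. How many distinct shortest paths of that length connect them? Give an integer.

4

The shortest distance is 4. The length-4 paths are: 8–7–2–3–4; 8–5–2–3–4; 8–7–2–9–4; 8–5–2–9–4.
That gives 4 distinct shortest paths.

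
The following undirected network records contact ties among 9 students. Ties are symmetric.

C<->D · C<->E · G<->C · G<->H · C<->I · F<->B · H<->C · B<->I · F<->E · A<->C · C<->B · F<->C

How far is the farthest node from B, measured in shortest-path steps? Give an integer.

Distances from B: A:2, C:1, D:2, E:2, F:1, G:2, H:2, I:1.
The largest is 2 (to H, G, A, D, and E), so the eccentricity of B is 2.

2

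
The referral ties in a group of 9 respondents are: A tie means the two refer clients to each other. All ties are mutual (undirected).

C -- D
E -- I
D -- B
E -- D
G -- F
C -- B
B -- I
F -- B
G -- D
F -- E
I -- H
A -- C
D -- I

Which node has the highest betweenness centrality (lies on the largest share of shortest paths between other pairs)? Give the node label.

Unnormalized betweenness of each node: A:0, B:16/3, C:7, D:28/3, E:4/3, F:4/3, G:1/3, H:0, I:22/3.
D has the largest value, 28/3, making it the main broker — the node through which the most shortest paths run.

D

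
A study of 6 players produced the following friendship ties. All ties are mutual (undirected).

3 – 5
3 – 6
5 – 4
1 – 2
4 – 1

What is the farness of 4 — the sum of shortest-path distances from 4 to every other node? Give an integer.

Distances from 4: 1:1, 2:2, 3:2, 5:1, 6:3.
Sum = 1 + 2 + 2 + 1 + 3 = 9.

9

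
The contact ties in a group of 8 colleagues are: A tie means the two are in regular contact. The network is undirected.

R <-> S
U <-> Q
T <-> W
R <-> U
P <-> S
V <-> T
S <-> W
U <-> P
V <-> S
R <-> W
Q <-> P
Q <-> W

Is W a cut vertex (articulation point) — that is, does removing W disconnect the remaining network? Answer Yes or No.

Even without W, every remaining node can still reach every other (the residual graph is connected), so W is not a cut vertex.

No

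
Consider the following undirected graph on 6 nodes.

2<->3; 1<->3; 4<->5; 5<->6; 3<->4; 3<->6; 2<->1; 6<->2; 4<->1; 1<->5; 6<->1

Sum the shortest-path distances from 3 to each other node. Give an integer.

6

Distances from 3: 1:1, 2:1, 4:1, 5:2, 6:1.
Sum = 1 + 1 + 1 + 2 + 1 = 6.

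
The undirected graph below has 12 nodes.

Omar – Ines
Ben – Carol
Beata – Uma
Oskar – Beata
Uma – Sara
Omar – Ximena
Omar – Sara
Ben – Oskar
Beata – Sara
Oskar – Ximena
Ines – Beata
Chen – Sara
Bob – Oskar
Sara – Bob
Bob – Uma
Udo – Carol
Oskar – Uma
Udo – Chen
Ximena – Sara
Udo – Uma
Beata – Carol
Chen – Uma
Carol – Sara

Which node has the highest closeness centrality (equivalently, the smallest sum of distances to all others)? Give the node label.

Sara

Farness (sum of distances to all others) for each node — Beata:17, Ben:23, Bob:20, Carol:18, Chen:21, Ines:24, Omar:21, Oskar:17, Sara:15, Udo:22, Uma:16, Ximena:20.
The smallest farness is 15, for Sara, so Sara has the highest closeness.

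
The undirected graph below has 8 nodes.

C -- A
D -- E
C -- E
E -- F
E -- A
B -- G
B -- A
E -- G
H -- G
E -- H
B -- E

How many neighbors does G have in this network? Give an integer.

G is directly tied to B, E, and H. That is 3 neighbors, so the degree of G is 3.

3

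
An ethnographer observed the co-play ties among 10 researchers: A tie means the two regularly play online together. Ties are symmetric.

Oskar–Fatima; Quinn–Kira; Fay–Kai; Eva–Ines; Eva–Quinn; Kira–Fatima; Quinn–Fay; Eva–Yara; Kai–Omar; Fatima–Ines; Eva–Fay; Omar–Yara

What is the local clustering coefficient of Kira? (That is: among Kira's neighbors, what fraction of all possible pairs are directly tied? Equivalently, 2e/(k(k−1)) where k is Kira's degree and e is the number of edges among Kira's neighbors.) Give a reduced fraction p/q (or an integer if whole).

Kira's neighbors: Fatima and Quinn (k = 2).
Possible neighbor pairs: C(2,2) = 1. Edges among them: none → e = 0.
Clustering(Kira) = 0/1.

0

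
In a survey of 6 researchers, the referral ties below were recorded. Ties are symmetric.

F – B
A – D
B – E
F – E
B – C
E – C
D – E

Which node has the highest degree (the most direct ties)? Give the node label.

Degrees — A:1, B:3, C:2, D:2, E:4, F:2.
The maximum is 4, attained only by E.

E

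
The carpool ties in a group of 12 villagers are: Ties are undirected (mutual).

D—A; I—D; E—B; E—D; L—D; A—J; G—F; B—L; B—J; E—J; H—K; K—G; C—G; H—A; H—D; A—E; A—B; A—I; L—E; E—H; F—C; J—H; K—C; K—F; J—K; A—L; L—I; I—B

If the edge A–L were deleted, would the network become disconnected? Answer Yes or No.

Even without that edge, A still reaches L via A – B – L, so the network stays connected. Not a bridge.

No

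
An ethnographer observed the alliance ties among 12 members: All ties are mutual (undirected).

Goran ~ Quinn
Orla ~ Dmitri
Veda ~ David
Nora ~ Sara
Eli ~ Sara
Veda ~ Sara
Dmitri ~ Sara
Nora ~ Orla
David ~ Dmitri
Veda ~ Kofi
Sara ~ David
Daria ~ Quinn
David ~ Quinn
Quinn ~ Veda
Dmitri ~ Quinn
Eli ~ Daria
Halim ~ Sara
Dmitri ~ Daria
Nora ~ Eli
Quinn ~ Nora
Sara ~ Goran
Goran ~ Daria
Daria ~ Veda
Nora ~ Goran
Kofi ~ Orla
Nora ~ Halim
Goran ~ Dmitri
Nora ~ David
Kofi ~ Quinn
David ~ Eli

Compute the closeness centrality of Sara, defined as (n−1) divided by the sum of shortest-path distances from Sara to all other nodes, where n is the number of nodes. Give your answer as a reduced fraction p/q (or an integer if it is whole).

11/15

Distances from Sara: Daria:2, David:1, Dmitri:1, Eli:1, Goran:1, Halim:1, Kofi:2, Nora:1, Orla:2, Quinn:2, Veda:1. Sum = 15.
n = 12, so closeness = 11/15.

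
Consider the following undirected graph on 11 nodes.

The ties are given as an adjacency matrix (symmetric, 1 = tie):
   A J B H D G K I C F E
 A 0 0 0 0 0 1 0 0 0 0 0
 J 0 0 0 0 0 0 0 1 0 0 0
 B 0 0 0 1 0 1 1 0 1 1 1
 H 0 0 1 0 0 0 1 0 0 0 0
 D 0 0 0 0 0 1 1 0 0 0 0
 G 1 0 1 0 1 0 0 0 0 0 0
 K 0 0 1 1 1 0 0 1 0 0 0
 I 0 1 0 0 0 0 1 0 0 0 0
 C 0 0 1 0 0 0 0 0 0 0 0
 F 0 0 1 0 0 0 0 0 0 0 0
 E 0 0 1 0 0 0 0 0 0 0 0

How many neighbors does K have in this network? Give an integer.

K is directly tied to B, D, H, and I. That is 4 neighbors, so the degree of K is 4.

4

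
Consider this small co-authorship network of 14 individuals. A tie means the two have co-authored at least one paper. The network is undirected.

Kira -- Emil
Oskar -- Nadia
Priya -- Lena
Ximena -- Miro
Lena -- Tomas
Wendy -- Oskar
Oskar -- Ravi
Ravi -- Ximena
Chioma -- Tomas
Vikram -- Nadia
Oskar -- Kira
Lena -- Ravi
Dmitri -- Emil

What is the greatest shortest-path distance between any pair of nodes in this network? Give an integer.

7

Eccentricity of each node (its greatest distance to any other): Chioma:7, Dmitri:7, Emil:6, Kira:5, Lena:5, Miro:6, Nadia:5, Oskar:4, Priya:6, Ravi:4, Tomas:6, Vikram:6, Wendy:5, Ximena:5.
The maximum eccentricity is 7, realized for instance by the pair Dmitri–Chioma via Dmitri – Emil – Kira – Oskar – Ravi – Lena – Tomas – Chioma. So the diameter is 7.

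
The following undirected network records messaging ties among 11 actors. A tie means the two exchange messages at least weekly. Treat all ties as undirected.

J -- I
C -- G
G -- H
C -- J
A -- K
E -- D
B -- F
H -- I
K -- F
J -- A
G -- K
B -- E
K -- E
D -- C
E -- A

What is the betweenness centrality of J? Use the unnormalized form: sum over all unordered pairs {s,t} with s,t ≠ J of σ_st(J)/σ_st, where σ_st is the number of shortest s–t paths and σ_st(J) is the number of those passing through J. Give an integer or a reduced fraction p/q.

Pairs whose geodesics pass through J — F–I: 1/2; B–I: 1; E–I: 1; D–I: 1; C–I: 1; C–A: 1; H–A: 1/2; I–A: 1; I–K: 1/2.
All other pairs contribute 0.
Summing the contributions gives betweenness(J) = 15/2.

15/2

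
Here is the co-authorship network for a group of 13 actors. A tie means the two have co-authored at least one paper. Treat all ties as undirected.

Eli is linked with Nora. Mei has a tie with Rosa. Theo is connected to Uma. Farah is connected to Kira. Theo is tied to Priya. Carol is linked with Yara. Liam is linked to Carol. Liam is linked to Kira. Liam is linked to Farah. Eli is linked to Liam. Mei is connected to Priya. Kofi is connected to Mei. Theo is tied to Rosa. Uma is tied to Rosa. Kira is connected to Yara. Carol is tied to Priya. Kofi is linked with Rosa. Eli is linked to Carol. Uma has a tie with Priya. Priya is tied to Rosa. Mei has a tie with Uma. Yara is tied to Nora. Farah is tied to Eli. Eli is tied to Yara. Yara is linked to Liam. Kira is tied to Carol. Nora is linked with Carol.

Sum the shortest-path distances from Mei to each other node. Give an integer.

Distances from Mei: Carol:2, Eli:3, Farah:4, Kira:3, Kofi:1, Liam:3, Nora:3, Priya:1, Rosa:1, Theo:2, Uma:1, Yara:3.
Sum = 2 + 3 + 4 + 3 + 1 + 3 + 3 + 1 + 1 + 2 + 1 + 3 = 27.

27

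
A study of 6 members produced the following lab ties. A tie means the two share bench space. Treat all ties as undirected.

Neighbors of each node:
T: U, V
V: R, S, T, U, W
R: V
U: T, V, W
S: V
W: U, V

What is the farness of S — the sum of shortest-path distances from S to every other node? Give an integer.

Distances from S: R:2, T:2, U:2, V:1, W:2.
Sum = 2 + 2 + 2 + 1 + 2 = 9.

9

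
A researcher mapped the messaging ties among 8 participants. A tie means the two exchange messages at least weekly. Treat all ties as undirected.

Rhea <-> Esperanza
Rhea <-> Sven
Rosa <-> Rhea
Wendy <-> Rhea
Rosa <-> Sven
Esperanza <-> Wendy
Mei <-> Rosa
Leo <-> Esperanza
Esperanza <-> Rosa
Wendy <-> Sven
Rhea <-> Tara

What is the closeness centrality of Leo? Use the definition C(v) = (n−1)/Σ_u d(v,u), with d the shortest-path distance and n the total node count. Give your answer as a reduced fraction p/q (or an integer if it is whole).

Distances from Leo: Esperanza:1, Mei:3, Rhea:2, Rosa:2, Sven:3, Tara:3, Wendy:2. Sum = 16.
n = 8, so closeness = 7/16.

7/16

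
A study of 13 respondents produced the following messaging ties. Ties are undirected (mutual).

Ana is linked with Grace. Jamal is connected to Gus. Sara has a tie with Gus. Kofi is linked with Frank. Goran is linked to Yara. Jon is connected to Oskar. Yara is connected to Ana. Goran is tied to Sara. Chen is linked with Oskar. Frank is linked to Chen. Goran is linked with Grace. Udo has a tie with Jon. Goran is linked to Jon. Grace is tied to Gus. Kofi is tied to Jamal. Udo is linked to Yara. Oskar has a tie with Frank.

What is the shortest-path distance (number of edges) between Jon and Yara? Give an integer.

One shortest route is Jon – Goran – Yara, which uses 2 edges, and Jon and Yara are not directly tied, so nothing shorter exists. So d(Jon,Yara) = 2.

2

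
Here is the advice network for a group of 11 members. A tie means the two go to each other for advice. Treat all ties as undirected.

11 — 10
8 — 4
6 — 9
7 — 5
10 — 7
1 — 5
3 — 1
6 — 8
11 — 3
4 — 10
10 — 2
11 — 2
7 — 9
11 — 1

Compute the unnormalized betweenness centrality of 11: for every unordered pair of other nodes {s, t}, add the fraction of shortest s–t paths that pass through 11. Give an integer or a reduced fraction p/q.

Pairs whose geodesics pass through 11 — 6–3: 2/3; 8–3: 1; 8–1: 1; 4–3: 1; 4–1: 1; 10–3: 1; 10–1: 1; 2–3: 1; 2–1: 1; 2–5: 1/2; 3–7: 1/2; 3–9: 1/2.
All other pairs contribute 0.
Summing the contributions gives betweenness(11) = 61/6.

61/6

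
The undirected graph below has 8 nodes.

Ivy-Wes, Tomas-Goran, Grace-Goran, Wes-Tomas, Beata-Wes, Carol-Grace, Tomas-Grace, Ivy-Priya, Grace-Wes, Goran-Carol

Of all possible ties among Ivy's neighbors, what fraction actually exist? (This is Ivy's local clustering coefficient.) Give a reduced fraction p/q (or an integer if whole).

0

Ivy's neighbors: Priya and Wes (k = 2).
Possible neighbor pairs: C(2,2) = 1. Edges among them: none → e = 0.
Clustering(Ivy) = 0/1.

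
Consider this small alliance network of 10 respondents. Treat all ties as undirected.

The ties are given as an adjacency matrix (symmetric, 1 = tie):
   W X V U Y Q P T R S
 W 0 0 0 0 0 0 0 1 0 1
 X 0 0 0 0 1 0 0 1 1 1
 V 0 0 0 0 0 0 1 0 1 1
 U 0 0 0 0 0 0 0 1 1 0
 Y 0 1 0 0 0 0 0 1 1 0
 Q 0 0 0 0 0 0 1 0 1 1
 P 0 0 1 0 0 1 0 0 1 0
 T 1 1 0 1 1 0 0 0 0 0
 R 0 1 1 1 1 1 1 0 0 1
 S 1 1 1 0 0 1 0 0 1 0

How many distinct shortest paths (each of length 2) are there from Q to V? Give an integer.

The shortest distance is 2. The length-2 paths are: Q–R–V; Q–S–V; Q–P–V.
That gives 3 distinct shortest paths.

3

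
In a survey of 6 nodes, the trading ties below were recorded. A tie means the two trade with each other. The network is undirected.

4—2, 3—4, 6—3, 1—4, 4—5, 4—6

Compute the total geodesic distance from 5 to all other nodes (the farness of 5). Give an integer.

Distances from 5: 1:2, 2:2, 3:2, 4:1, 6:2.
Sum = 2 + 2 + 2 + 1 + 2 = 9.

9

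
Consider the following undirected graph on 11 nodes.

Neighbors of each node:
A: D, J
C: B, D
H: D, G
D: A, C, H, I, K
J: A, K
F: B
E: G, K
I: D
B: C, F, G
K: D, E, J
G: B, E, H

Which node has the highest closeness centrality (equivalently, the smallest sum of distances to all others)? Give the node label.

D

Farness (sum of distances to all others) for each node — A:23, B:22, C:20, D:16, E:22, F:31, G:20, H:20, I:25, J:27, K:20.
The smallest farness is 16, for D, so D has the highest closeness.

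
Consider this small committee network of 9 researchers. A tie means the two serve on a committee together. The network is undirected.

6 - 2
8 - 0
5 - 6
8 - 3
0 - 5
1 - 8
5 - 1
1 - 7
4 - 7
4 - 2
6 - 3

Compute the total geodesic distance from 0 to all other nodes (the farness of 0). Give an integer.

18

Distances from 0: 1:2, 2:3, 3:2, 4:4, 5:1, 6:2, 7:3, 8:1.
Sum = 2 + 3 + 2 + 4 + 1 + 2 + 3 + 1 = 18.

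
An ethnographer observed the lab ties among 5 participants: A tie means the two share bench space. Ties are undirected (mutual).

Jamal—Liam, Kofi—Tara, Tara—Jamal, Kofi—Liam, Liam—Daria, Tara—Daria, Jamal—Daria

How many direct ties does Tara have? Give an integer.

3

Tara is directly tied to Daria, Jamal, and Kofi. That is 3 neighbors, so the degree of Tara is 3.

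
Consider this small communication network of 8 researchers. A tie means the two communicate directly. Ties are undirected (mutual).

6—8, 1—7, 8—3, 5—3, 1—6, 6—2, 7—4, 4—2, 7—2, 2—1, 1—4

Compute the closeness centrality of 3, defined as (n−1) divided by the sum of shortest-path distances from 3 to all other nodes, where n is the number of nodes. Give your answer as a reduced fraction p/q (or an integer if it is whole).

7/18

Distances from 3: 1:3, 2:3, 4:4, 5:1, 6:2, 7:4, 8:1. Sum = 18.
n = 8, so closeness = 7/18.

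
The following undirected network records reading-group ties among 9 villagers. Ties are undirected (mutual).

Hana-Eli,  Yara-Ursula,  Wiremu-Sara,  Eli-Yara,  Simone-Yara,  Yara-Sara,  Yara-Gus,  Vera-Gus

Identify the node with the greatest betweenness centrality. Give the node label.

Yara

Unnormalized betweenness of each node: Eli:7, Gus:7, Hana:0, Sara:7, Simone:0, Ursula:0, Vera:0, Wiremu:0, Yara:25.
Yara has the largest value, 25, making it the main broker — the node through which the most shortest paths run.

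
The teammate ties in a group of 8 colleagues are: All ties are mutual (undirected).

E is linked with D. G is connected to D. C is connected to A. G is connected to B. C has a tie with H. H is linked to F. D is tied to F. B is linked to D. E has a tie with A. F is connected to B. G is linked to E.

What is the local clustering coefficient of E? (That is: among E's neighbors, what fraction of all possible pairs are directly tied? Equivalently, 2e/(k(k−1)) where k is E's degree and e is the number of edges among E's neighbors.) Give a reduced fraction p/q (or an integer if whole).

E's neighbors: A, D, and G (k = 3).
Possible neighbor pairs: C(3,2) = 3. Edges among them: D–G → e = 1.
Clustering(E) = 1/3.

1/3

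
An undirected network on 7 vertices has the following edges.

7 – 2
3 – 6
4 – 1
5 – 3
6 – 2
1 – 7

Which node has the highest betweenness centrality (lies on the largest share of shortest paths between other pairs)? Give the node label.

Unnormalized betweenness of each node: 1:5, 2:9, 3:5, 4:0, 5:0, 6:8, 7:8.
2 has the largest value, 9, making it the main broker — the node through which the most shortest paths run.

2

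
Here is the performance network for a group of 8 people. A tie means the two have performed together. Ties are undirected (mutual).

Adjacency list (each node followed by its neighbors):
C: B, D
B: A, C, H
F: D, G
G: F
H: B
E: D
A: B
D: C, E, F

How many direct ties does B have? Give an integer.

B is directly tied to A, C, and H. That is 3 neighbors, so the degree of B is 3.

3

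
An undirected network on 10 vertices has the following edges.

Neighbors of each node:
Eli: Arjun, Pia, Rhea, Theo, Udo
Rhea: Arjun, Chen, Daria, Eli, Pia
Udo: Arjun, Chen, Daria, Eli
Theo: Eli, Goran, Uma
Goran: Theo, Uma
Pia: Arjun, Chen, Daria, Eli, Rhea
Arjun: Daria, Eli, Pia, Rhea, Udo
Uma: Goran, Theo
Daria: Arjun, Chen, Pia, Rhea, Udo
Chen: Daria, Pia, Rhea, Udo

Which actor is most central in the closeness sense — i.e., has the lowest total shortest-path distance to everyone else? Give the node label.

Eli

Farness (sum of distances to all others) for each node — Arjun:15, Chen:19, Daria:18, Eli:13, Goran:24, Pia:15, Rhea:15, Theo:17, Udo:16, Uma:24.
The smallest farness is 13, for Eli, so Eli has the highest closeness.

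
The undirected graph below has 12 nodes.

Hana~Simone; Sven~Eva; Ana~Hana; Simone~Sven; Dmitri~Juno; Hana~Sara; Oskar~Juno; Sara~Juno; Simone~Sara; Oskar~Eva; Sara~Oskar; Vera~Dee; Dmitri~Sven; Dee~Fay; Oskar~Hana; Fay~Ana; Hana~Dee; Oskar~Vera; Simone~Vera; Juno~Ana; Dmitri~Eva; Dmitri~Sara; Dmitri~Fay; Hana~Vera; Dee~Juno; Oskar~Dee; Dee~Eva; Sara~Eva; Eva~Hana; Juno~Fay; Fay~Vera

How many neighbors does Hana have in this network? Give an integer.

Hana is directly tied to Ana, Dee, Eva, Oskar, Sara, Simone, and Vera. That is 7 neighbors, so the degree of Hana is 7.

7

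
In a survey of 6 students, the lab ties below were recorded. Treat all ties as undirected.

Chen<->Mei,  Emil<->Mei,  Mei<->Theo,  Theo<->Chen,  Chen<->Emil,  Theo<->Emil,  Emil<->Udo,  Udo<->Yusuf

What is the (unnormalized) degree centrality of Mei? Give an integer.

Mei is directly tied to Chen, Emil, and Theo. That is 3 neighbors, so the degree of Mei is 3.

3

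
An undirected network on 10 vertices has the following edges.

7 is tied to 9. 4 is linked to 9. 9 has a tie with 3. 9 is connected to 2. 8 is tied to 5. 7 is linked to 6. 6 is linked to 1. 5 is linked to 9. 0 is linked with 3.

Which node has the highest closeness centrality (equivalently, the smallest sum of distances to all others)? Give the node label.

Farness (sum of distances to all others) for each node — 0:28, 1:32, 2:22, 3:20, 4:22, 5:20, 6:24, 7:18, 8:28, 9:14.
The smallest farness is 14, for 9, so 9 has the highest closeness.

9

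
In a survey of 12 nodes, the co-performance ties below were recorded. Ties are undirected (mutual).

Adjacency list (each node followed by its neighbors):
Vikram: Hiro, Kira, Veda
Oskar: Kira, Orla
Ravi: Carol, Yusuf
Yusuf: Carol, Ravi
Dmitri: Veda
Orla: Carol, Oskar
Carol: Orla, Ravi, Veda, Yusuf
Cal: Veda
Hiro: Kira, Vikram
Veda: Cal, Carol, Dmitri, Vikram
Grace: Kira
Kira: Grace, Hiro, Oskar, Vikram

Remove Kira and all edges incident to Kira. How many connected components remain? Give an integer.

2

Without Kira, the remaining ties split the others into: {Cal, Carol, Dmitri, Hiro, Orla, Oskar, Ravi, Veda, Vikram, Yusuf}; {Grace}.
That's 2 separate components.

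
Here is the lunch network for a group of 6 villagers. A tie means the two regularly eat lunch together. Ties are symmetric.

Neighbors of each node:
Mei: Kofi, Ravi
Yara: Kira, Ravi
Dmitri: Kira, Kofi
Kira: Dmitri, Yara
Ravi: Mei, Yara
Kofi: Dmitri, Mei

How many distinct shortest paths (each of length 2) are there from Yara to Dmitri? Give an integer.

1

The shortest distance is 2, and the only length-2 path is Yara–Kira–Dmitri. So there is exactly 1 shortest path.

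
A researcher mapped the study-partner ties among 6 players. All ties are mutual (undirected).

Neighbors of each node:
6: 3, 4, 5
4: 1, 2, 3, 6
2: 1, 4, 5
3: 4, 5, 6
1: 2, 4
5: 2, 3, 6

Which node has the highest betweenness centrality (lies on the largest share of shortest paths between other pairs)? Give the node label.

4

Unnormalized betweenness of each node: 1:0, 2:4/3, 3:1/3, 4:3, 5:1, 6:1/3.
4 has the largest value, 3, making it the main broker — the node through which the most shortest paths run.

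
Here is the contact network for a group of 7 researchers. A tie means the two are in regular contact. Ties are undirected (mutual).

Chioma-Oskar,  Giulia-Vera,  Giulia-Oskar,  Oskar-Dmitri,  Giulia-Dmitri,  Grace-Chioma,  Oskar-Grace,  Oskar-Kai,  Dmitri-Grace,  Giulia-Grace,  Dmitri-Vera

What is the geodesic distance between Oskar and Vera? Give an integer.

One shortest route is Oskar – Giulia – Vera, which uses 2 edges, and Oskar and Vera are not directly tied, so nothing shorter exists. So d(Oskar,Vera) = 2.

2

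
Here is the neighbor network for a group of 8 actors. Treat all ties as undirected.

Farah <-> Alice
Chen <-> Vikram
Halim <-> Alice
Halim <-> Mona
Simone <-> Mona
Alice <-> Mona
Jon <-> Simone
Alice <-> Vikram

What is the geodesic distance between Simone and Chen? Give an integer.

4

One shortest route is Simone – Mona – Alice – Vikram – Chen, which uses 4 edges, and at distance 3 from Simone we only reach {Farah, Vikram}, which does not include Chen. So d(Simone,Chen) = 4.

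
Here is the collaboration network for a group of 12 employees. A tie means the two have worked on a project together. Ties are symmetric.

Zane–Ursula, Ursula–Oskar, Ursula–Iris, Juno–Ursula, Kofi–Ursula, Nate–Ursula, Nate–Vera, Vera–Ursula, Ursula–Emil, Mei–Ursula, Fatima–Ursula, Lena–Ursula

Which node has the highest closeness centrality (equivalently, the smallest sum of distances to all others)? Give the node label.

Ursula

Farness (sum of distances to all others) for each node — Emil:21, Fatima:21, Iris:21, Juno:21, Kofi:21, Lena:21, Mei:21, Nate:20, Oskar:21, Ursula:11, Vera:20, Zane:21.
The smallest farness is 11, for Ursula, so Ursula has the highest closeness.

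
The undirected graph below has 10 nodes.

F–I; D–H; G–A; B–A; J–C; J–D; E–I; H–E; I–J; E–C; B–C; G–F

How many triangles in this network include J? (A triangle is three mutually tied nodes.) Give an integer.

0

J's neighbors are C, D, and I, but none of them are tied to each other, so no triangle contains J.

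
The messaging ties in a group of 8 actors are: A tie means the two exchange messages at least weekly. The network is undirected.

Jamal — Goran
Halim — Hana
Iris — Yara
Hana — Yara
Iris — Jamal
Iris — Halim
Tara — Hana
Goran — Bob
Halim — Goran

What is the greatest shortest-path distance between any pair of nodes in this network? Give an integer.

4

Eccentricity of each node (its greatest distance to any other): Bob:4, Goran:3, Halim:2, Hana:3, Iris:3, Jamal:4, Tara:4, Yara:4.
The maximum eccentricity is 4, realized for instance by the pair Tara–Jamal via Tara – Hana – Halim – Goran – Jamal. So the diameter is 4.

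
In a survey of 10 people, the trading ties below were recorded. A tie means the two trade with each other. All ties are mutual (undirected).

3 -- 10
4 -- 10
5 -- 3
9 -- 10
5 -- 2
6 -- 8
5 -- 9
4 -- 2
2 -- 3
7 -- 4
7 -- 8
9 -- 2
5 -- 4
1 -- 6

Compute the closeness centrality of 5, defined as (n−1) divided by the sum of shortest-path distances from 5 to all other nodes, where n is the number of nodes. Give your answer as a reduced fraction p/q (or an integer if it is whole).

9/20

Distances from 5: 1:5, 2:1, 3:1, 4:1, 6:4, 7:2, 8:3, 9:1, 10:2. Sum = 20.
n = 10, so closeness = 9/20.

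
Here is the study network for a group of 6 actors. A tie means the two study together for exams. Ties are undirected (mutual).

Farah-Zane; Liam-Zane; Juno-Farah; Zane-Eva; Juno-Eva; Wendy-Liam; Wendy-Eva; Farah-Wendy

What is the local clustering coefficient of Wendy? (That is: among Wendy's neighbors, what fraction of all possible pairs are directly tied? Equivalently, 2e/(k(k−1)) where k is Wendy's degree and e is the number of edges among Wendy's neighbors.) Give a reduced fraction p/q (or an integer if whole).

Wendy's neighbors: Eva, Farah, and Liam (k = 3).
Possible neighbor pairs: C(3,2) = 3. Edges among them: none → e = 0.
Clustering(Wendy) = 0/3 = 0.

0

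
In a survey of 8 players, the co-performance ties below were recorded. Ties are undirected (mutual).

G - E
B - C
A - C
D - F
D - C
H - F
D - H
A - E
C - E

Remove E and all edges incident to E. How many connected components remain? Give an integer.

2

Without E, the remaining ties split the others into: {A, B, C, D, F, H}; {G}.
That's 2 separate components.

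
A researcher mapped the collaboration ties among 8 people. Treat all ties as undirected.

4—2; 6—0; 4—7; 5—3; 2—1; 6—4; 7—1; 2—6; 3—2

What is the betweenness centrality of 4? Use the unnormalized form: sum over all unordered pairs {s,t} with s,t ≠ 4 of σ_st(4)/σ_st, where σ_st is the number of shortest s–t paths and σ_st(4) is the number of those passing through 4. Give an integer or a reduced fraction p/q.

Pairs whose geodesics pass through 4 — 6–7: 1; 5–7: 1/2; 7–3: 1/2; 7–2: 1/2; 7–0: 1.
All other pairs contribute 0.
Summing the contributions gives betweenness(4) = 7/2.

7/2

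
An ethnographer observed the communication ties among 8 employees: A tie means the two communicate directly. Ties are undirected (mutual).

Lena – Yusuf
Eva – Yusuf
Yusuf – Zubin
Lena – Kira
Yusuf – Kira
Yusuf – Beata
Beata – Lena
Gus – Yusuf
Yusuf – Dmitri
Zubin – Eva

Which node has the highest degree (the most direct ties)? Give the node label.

Degrees — Beata:2, Dmitri:1, Eva:2, Gus:1, Kira:2, Lena:3, Yusuf:7, Zubin:2.
The maximum is 7, attained only by Yusuf.

Yusuf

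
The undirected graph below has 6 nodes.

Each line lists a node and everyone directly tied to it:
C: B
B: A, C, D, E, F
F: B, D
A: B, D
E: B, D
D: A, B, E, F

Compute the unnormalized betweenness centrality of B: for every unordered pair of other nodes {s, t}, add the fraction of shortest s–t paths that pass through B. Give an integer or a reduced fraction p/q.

11/2

Pairs whose geodesics pass through B — D–C: 1; C–E: 1; C–F: 1; C–A: 1; E–F: 1/2; E–A: 1/2; F–A: 1/2.
All other pairs contribute 0.
Summing the contributions gives betweenness(B) = 11/2.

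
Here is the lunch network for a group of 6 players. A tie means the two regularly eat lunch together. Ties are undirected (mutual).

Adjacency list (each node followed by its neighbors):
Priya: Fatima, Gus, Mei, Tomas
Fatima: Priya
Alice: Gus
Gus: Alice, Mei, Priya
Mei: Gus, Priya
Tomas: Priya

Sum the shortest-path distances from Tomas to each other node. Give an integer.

10

Distances from Tomas: Alice:3, Fatima:2, Gus:2, Mei:2, Priya:1.
Sum = 3 + 2 + 2 + 2 + 1 = 10.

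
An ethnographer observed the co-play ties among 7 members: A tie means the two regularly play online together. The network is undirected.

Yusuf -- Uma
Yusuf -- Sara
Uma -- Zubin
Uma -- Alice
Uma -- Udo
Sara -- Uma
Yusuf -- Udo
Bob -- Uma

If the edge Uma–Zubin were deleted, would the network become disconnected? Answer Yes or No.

Yes

Without the Uma–Zubin edge there is no alternate route between Uma and Zubin, so the network disconnects. It is a bridge.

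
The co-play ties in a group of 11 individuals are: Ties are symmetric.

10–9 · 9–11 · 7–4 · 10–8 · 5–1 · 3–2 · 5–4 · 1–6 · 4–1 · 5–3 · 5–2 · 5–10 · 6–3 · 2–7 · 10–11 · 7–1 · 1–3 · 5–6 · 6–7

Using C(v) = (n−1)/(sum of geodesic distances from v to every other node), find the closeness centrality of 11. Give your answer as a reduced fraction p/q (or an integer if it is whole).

Distances from 11: 1:3, 2:3, 3:3, 4:3, 5:2, 6:3, 7:4, 8:2, 9:1, 10:1. Sum = 25.
n = 11, so closeness = 10/25 = 2/5.

2/5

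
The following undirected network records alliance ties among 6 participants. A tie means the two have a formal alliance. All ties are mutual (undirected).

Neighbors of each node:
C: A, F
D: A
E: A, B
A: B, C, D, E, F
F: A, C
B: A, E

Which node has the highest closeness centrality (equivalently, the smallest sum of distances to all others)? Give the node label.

Farness (sum of distances to all others) for each node — A:5, B:8, C:8, D:9, E:8, F:8.
The smallest farness is 5, for A, so A has the highest closeness.

A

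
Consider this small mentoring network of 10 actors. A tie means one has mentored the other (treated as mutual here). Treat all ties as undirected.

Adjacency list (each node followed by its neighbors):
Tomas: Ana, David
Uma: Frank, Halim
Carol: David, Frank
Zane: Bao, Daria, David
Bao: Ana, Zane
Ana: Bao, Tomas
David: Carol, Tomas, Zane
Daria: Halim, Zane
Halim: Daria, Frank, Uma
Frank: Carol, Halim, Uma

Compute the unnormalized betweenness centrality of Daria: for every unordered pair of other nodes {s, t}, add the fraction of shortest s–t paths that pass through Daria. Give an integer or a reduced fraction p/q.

Pairs whose geodesics pass through Daria — Zane–Frank: 1/2; Zane–Uma: 1; Zane–Halim: 1; Bao–Frank: 1/2; Bao–Uma: 1; Bao–Halim: 1; Ana–Uma: 1/2; Ana–Halim: 1; Tomas–Halim: 1/2; David–Halim: 1/2.
All other pairs contribute 0.
Summing the contributions gives betweenness(Daria) = 15/2.

15/2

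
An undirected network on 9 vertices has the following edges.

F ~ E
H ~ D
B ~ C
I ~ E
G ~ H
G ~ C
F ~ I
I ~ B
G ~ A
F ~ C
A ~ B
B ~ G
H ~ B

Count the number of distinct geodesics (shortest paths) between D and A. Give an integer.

2

The shortest distance is 3. The length-3 paths are: D–H–B–A; D–H–G–A.
That gives 2 distinct shortest paths.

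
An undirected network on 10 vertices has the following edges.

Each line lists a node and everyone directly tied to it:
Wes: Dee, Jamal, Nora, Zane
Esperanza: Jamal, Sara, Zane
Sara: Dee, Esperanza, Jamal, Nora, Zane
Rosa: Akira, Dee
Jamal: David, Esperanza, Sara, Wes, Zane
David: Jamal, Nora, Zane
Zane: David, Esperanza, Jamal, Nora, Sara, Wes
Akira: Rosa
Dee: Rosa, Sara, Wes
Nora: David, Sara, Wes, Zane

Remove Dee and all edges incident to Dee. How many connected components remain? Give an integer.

2

Without Dee, the remaining ties split the others into: {David, Esperanza, Jamal, Nora, Sara, Wes, Zane}; {Akira, Rosa}.
That's 2 separate components.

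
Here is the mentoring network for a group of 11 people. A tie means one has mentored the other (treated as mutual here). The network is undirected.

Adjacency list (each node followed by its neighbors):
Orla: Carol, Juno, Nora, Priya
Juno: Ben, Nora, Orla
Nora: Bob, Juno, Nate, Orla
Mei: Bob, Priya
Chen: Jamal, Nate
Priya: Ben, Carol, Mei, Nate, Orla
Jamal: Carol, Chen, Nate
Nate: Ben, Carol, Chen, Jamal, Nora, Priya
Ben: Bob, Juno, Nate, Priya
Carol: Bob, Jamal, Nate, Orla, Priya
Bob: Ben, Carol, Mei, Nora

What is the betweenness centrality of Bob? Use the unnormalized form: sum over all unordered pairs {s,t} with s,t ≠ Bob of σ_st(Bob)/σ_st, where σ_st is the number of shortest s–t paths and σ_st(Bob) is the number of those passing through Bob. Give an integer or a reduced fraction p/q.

23/6

Pairs whose geodesics pass through Bob — Nora–Carol: 1/3; Nora–Ben: 1/3; Nora–Mei: 1; Carol–Ben: 1/3; Carol–Mei: 1/2; Juno–Mei: 2/4; Jamal–Mei: 1/3; Ben–Mei: 1/2.
All other pairs contribute 0.
Summing the contributions gives betweenness(Bob) = 23/6.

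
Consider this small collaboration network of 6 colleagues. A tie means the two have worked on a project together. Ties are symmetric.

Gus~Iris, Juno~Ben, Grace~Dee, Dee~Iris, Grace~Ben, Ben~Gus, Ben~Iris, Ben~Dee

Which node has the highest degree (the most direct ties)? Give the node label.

Ben

Degrees — Ben:5, Dee:3, Grace:2, Gus:2, Iris:3, Juno:1.
The maximum is 5, attained only by Ben.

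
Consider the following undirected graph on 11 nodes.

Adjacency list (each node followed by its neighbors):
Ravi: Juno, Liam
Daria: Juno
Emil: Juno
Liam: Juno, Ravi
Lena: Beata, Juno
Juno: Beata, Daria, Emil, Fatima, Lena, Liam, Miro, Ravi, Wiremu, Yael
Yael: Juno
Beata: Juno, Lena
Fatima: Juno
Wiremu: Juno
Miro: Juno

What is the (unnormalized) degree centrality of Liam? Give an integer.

2

Liam is directly tied to Juno and Ravi. That is 2 neighbors, so the degree of Liam is 2.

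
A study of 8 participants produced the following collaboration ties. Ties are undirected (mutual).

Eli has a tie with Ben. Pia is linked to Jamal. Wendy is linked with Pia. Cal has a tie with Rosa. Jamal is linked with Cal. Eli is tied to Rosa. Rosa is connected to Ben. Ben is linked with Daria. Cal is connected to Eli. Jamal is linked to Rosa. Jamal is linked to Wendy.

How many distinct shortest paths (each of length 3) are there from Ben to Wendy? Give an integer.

The shortest distance is 3, and the only length-3 path is Ben–Rosa–Jamal–Wendy. So there is exactly 1 shortest path.

1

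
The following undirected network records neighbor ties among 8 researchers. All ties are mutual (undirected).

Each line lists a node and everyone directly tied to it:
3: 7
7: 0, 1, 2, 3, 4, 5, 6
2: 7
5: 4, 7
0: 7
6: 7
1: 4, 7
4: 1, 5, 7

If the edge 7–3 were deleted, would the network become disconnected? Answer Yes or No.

Yes

Without the 7–3 edge there is no alternate route between 7 and 3, so the network disconnects. It is a bridge.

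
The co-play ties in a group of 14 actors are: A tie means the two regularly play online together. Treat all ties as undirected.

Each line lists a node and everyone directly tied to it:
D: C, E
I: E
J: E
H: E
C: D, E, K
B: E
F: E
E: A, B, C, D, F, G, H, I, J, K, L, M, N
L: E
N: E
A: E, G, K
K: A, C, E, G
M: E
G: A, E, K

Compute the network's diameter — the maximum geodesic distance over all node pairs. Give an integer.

2

Eccentricity of each node (its greatest distance to any other): A:2, B:2, C:2, D:2, E:1, F:2, G:2, H:2, I:2, J:2, K:2, L:2, M:2, N:2.
The maximum eccentricity is 2, realized for instance by the pair M–C via M – E – C. So the diameter is 2.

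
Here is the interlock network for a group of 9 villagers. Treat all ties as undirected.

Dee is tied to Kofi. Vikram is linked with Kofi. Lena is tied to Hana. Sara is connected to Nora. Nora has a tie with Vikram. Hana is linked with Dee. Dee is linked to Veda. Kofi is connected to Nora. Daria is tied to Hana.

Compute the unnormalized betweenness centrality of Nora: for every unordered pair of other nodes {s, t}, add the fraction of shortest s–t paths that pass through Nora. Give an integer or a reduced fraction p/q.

7

Pairs whose geodesics pass through Nora — Vikram–Sara: 1; Hana–Sara: 1; Lena–Sara: 1; Kofi–Sara: 1; Sara–Daria: 1; Sara–Dee: 1; Sara–Veda: 1.
All other pairs contribute 0.
Summing the contributions gives betweenness(Nora) = 7.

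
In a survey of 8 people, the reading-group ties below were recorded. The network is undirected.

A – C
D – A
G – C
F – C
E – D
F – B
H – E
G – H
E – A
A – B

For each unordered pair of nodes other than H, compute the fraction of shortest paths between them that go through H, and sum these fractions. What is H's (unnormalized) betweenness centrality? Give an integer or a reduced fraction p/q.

3/2

Pairs whose geodesics pass through H — E–G: 1; G–D: 1/2.
All other pairs contribute 0.
Summing the contributions gives betweenness(H) = 3/2.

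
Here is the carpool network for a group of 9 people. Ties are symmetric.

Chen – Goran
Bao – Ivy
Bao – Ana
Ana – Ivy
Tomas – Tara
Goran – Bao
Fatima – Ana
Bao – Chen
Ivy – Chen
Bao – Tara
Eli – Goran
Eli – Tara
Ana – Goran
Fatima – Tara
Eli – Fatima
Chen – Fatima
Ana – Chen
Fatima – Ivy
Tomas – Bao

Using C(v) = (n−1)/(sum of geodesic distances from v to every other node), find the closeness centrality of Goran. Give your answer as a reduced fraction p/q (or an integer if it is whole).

2/3

Distances from Goran: Ana:1, Bao:1, Chen:1, Eli:1, Fatima:2, Ivy:2, Tara:2, Tomas:2. Sum = 12.
n = 9, so closeness = 8/12 = 2/3.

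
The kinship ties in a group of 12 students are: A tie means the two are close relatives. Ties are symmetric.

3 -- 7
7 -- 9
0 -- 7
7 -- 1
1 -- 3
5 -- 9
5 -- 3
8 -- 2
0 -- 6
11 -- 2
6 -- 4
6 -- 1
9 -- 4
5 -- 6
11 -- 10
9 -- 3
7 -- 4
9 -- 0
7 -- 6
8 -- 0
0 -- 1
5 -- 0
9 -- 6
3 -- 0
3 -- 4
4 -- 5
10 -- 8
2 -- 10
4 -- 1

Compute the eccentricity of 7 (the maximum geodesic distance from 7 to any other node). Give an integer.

Distances from 7: 0:1, 1:1, 2:3, 3:1, 4:1, 5:2, 6:1, 8:2, 9:1, 10:3, 11:4.
The largest is 4 (to 11), so the eccentricity of 7 is 4.

4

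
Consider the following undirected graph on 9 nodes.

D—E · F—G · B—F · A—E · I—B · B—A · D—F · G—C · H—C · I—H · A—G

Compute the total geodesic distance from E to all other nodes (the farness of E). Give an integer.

18

Distances from E: A:1, B:2, C:3, D:1, F:2, G:2, H:4, I:3.
Sum = 1 + 2 + 3 + 1 + 2 + 2 + 4 + 3 = 18.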